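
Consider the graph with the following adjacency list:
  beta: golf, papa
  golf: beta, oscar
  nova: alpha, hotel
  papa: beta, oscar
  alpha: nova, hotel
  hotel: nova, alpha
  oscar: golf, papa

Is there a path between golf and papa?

Yes

From golf we can reach beta, golf, papa, oscar, which includes papa.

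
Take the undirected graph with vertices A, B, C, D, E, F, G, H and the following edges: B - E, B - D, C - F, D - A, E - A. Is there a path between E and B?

Yes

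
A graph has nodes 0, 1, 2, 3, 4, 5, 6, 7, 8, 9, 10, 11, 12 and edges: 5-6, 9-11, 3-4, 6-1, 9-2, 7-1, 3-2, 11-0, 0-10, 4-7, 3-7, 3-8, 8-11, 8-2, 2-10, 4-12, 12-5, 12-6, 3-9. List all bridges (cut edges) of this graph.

none

The edges on the cycle 12-5-6-12 are not bridges since each lies on that cycle.
Every edge lies on some cycle, so there are no bridges.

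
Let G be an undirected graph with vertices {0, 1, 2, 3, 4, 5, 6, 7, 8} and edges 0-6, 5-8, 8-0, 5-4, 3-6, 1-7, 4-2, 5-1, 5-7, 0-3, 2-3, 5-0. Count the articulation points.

Removing 5 increases the component count from 1 to 2, so 5 is a cut vertex.
By contrast removing 4 leaves 1 component; it is not a cut vertex. No other vertex is a cut vertex either.

1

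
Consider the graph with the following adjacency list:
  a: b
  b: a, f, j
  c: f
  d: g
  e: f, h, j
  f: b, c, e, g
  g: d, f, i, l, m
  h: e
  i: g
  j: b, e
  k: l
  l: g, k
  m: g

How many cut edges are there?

9

The edges on the cycle j-e-f-b-j are not bridges since each lies on that cycle.
But removing g-l disconnects g from l; removing b-a disconnects b from a; removing g-m disconnects g from m; removing g-d disconnects g from d — these are bridges.
In total 9 edges are bridges.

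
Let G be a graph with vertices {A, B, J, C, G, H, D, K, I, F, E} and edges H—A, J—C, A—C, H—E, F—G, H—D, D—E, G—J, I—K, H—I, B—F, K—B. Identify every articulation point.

H

Removing H increases the component count from 1 to 2, so H is a cut vertex.
By contrast removing G leaves 1 component; it is not a cut vertex. No other vertex is a cut vertex either.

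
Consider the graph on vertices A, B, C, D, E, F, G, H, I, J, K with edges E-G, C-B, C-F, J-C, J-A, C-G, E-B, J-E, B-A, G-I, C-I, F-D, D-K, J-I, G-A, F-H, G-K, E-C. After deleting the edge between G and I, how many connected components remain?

G and I are still connected via G-C-I, so the component count stays at 1.

1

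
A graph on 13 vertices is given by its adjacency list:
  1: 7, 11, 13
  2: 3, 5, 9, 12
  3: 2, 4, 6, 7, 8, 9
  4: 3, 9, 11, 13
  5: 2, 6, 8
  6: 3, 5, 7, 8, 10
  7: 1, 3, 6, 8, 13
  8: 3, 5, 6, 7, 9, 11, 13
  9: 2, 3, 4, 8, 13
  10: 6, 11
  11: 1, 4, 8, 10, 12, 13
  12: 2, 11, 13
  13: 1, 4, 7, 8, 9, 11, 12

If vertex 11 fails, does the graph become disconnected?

No

Deleting 11 leaves 1 component (was 1) (its neighbors 1, 4, 8, 10, 12, 13 remain connected to each other), so 11 is not a cut vertex.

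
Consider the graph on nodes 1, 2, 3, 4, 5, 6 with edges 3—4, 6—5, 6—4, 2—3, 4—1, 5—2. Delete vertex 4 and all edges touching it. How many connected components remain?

2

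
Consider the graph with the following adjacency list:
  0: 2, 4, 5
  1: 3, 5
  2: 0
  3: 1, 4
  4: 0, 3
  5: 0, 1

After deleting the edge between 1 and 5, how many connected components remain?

1

1 and 5 are still connected via 1-3-4-0-5, so the component count stays at 1.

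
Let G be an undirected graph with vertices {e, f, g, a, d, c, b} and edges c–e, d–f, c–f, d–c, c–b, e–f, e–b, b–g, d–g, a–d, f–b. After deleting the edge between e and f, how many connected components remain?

e and f are still connected via e-c-f, so the component count stays at 1.

1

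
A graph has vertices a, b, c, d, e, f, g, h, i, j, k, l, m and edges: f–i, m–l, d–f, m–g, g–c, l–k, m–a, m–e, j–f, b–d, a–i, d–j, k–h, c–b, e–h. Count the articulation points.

1

Removing m increases the component count from 1 to 2, so m is a cut vertex.
By contrast removing i leaves 1 component; it is not a cut vertex. No other vertex is a cut vertex either.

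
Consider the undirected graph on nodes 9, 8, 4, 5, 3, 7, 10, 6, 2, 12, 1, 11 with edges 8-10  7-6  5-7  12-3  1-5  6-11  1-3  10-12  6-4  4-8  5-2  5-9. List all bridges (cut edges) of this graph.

11-6, 2-5, 5-9

The edges on the cycle 1-5-7-6-4-8-10-12-3-1 are not bridges since each lies on that cycle.
But removing 5-9 disconnects 5 from 9; removing 5-2 disconnects 5 from 2; removing 11-6 disconnects 11 from 6 — these are bridges.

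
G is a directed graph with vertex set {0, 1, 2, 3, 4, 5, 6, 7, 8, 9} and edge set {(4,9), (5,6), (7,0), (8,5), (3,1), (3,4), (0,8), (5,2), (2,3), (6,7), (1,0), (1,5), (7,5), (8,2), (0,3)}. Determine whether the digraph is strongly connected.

No

There is no directed path from 9 to 2, so the graph is not strongly connected.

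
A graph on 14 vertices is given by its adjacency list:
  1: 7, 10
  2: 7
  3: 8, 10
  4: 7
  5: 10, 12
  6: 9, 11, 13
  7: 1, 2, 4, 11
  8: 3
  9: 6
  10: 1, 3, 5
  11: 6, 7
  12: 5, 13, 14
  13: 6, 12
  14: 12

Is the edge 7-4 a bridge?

Yes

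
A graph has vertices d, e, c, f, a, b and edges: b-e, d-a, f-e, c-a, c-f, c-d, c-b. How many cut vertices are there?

1

Removing c increases the component count from 1 to 2, so c is a cut vertex.
By contrast removing f leaves 1 component; it is not a cut vertex. No other vertex is a cut vertex either.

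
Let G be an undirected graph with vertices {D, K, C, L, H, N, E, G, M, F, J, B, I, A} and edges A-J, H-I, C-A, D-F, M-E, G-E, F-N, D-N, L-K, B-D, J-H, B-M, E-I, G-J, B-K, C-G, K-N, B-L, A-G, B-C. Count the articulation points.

1

Removing B increases the component count from 1 to 2, so B is a cut vertex.
By contrast removing I leaves 1 component; it is not a cut vertex. No other vertex is a cut vertex either.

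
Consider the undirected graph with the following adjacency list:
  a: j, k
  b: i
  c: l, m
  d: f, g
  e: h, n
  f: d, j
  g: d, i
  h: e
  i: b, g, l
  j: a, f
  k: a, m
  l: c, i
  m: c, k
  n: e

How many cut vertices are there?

2

Removing e increases the component count from 2 to 3, so e is a cut vertex.
Removing i increases the component count from 2 to 3, so i is a cut vertex.
By contrast removing f leaves 2 components; it is not a cut vertex. No other vertex is a cut vertex either.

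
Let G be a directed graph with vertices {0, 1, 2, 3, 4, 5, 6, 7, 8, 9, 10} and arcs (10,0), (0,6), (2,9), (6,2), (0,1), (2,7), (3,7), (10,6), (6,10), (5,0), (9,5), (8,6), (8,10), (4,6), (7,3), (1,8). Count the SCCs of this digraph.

{0, 1, 2, 5, 6, 8, 9, 10} are all mutually reachable — one SCC of size 8.
{3, 7} are all mutually reachable — one SCC of size 2.
{4} is an SCC by itself.
That gives 3 strongly connected components.

3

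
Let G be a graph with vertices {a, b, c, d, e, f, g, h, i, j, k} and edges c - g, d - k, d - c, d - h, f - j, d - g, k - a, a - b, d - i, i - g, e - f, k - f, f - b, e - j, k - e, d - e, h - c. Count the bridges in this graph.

The edges on the cycle k-a-b-f-k are not bridges since each lies on that cycle.
Every edge lies on some cycle, so there are no bridges.

0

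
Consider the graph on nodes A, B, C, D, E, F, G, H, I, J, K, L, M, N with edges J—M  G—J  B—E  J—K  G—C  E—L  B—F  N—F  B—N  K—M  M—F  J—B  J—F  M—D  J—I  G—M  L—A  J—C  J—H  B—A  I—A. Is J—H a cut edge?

Yes

Removing J—H leaves no path between J and H: the component count goes from 1 to 2. So it is a bridge.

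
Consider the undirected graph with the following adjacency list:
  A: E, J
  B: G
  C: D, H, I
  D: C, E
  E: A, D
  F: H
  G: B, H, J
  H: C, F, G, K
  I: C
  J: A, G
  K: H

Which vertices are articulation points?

C, G, H

Removing C increases the component count from 1 to 2, so C is a cut vertex.
Removing G increases the component count from 1 to 2, so G is a cut vertex.
Removing H increases the component count from 1 to 3, so H is a cut vertex.
By contrast removing D leaves 1 component; it is not a cut vertex. No other vertex is a cut vertex either.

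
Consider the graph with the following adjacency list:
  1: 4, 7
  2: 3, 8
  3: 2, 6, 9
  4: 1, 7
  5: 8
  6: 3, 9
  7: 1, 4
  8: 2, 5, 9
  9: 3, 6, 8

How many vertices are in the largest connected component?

6

Starting from 1 we can reach 1, 4, 7. That is one component of size 3.
Starting from 2 we can reach 2, 3, 5, 6, 8, 9. That is one component of size 6.
The largest has 6 vertices.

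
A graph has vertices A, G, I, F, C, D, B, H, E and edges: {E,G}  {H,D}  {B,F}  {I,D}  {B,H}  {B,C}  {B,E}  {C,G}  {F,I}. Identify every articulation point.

B

Removing B increases the component count from 2 to 3, so B is a cut vertex.
By contrast removing G leaves 2 components; it is not a cut vertex. No other vertex is a cut vertex either.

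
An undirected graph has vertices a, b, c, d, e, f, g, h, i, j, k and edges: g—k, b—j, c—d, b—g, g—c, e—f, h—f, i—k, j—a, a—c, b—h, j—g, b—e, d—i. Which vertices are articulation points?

b

Removing b increases the component count from 1 to 2, so b is a cut vertex.
By contrast removing f leaves 1 component; it is not a cut vertex. No other vertex is a cut vertex either.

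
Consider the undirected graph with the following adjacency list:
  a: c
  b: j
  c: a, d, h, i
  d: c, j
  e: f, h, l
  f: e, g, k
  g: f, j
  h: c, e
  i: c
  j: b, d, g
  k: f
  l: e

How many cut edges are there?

5

The edges on the cycle j-d-c-h-e-f-g-j are not bridges since each lies on that cycle.
But removing k-f disconnects k from f; removing c-a disconnects c from a; removing i-c disconnects i from c; removing j-b disconnects j from b — these are bridges.
In total 5 edges are bridges.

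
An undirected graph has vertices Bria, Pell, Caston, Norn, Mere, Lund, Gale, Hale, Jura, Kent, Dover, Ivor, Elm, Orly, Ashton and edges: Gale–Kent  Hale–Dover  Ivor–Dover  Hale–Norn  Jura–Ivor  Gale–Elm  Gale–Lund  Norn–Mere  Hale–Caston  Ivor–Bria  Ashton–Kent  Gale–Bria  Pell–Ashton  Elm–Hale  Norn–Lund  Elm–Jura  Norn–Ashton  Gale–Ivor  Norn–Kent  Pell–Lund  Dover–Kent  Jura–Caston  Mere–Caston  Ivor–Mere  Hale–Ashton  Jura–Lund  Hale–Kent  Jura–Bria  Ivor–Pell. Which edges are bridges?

none

The edges on the cycle Hale-Norn-Ashton-Hale are not bridges since each lies on that cycle.
Every edge lies on some cycle, so there are no bridges.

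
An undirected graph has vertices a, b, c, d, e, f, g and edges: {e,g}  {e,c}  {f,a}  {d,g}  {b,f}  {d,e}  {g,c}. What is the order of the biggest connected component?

4

Starting from a we can reach a, b, f. That is one component of size 3.
Starting from c we can reach c, d, e, g. That is one component of size 4.
The largest has 4 vertices.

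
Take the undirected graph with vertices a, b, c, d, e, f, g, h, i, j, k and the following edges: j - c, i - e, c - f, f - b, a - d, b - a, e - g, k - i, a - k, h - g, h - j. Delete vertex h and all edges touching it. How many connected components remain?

With h gone, the remaining components are: {a, b, c, d, e, f, g, i, j, k}.
That is 1 component.

1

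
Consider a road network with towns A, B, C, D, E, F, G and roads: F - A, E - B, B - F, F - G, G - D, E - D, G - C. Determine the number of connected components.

1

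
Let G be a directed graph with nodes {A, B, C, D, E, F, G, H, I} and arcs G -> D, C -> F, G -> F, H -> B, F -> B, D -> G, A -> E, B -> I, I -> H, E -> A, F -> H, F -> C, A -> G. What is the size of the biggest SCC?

{B, H, I} are all mutually reachable — one SCC of size 3.
{C, F} are all mutually reachable — one SCC of size 2.
{A, E} are all mutually reachable — one SCC of size 2.
{D, G} are all mutually reachable — one SCC of size 2.
The largest has 3 vertices.

3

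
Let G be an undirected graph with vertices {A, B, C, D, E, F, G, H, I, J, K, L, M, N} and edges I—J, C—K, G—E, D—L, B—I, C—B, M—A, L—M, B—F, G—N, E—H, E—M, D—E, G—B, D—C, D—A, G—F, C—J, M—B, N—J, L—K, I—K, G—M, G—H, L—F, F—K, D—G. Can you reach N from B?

Yes

From B we can reach A, B, C, D, E, F, G, H, I, J, K, L, M, N, which includes N.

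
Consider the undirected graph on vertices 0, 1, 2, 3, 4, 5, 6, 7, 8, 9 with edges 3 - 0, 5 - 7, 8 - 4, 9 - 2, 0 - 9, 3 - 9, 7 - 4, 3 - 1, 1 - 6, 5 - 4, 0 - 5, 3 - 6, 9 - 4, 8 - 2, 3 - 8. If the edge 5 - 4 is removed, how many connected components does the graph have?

5 and 4 are still connected via 5-7-4, so the component count stays at 1.

1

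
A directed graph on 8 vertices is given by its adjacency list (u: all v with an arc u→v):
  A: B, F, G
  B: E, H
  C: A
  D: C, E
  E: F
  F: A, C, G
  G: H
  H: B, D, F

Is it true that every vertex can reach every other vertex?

Yes

From G we can reach every vertex (A, B, C, D, E, F, G, H), and every vertex can reach G (A, B, C, D, E, F, G, H). So the whole graph is one strongly connected component.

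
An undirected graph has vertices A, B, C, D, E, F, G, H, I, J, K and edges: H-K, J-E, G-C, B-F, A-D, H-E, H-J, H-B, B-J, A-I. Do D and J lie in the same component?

The component containing D is {A, D, I}, and J is not in it.

No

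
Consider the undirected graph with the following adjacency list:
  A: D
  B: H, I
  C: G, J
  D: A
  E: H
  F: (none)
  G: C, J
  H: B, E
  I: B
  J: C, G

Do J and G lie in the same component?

From J we can reach C, G, J, which includes G.

Yes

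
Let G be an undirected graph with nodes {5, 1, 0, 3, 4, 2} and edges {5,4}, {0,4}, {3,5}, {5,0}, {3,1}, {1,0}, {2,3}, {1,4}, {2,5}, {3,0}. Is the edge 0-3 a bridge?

No

After removing 0-3, the path 0-1-3 still connects them, so the edge is not a bridge.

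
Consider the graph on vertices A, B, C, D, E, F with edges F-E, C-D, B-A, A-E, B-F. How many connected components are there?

Starting from C we can reach C, D. That is one component of size 2.
Starting from A we can reach A, B, E, F. That is one component of size 4.
Total: 2 components.

2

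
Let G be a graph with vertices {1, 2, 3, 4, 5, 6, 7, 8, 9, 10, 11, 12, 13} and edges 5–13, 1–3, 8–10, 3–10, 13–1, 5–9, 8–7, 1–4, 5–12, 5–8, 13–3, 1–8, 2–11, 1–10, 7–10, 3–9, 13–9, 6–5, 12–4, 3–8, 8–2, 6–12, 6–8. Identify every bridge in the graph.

11-2, 2-8

The edges on the cycle 5-13-1-4-12-5 are not bridges since each lies on that cycle.
But removing 2–8 disconnects 2 from 8; removing 2–11 disconnects 2 from 11 — these are bridges.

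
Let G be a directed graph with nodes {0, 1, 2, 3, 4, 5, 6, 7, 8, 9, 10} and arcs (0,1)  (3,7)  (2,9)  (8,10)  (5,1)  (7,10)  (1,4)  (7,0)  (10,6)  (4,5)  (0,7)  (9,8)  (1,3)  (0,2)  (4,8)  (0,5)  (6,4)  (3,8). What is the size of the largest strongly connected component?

{0, 1, 2, 3, 4, 5, 6, 7, 8, 9, 10} are all mutually reachable — one SCC of size 11.
The largest has 11 vertices.

11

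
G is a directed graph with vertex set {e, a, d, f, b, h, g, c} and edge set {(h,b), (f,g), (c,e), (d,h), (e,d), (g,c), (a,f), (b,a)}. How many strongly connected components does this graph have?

{a, b, c, d, e, f, g, h} are all mutually reachable — one SCC of size 8.
That gives 1 strongly connected component.

1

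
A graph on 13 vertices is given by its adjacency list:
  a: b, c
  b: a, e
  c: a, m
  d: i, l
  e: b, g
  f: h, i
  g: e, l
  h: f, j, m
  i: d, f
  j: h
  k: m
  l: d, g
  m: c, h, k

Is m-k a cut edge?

Removing m-k leaves no path between m and k: the component count goes from 1 to 2. So it is a bridge.

Yes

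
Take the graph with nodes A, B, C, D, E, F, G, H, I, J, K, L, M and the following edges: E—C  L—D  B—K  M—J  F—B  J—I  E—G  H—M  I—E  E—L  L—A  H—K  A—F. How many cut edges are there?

The edges on the cycle H-M-J-I-E-L-A-F-B-K-H are not bridges since each lies on that cycle.
But removing G—E disconnects G from E; removing D—L disconnects D from L; removing E—C disconnects E from C — these are bridges.
That makes 3 bridges.

3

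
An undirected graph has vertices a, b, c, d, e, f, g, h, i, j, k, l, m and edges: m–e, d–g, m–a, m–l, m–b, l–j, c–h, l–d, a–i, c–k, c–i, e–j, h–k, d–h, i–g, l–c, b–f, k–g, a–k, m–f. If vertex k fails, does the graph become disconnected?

No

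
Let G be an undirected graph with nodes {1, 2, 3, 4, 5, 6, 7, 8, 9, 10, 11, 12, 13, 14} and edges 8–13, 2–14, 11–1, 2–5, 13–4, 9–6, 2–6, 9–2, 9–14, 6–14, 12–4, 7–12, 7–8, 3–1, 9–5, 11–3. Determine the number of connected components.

10 is isolated — a component by itself.
Starting from 1 we can reach 1, 3, 11. That is one component of size 3.
Starting from 2 we can reach 2, 5, 6, 9, 14. That is one component of size 5.
Starting from 4 we can reach 4, 7, 8, 12, 13. That is one component of size 5.
Total: 4 components.

4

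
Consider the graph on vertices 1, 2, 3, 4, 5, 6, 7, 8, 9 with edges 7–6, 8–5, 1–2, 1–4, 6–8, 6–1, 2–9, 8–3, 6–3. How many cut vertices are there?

Removing 1 increases the component count from 1 to 3, so 1 is a cut vertex.
Removing 2 increases the component count from 1 to 2, so 2 is a cut vertex.
Removing 6 increases the component count from 1 to 3, so 6 is a cut vertex.
Likewise 8 is a cut vertex.
By contrast removing 5 leaves 1 component; it is not a cut vertex. No other vertex is a cut vertex either.

4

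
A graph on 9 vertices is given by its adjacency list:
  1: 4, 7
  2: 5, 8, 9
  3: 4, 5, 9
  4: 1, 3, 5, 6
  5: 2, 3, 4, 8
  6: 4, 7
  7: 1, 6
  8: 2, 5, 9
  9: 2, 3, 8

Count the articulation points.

Removing 4 increases the component count from 1 to 2, so 4 is a cut vertex.
By contrast removing 2 leaves 1 component; it is not a cut vertex. No other vertex is a cut vertex either.

1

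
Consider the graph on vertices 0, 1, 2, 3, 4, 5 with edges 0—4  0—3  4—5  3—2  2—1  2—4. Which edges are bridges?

The edges on the cycle 0-3-2-4-0 are not bridges since each lies on that cycle.
But removing 4—5 disconnects 4 from 5; removing 2—1 disconnects 2 from 1 — these are bridges.

1-2, 4-5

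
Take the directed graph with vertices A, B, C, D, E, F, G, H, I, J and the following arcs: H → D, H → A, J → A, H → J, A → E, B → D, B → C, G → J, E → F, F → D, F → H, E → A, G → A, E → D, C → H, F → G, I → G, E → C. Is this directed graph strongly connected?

There is no directed path from E to B, so the graph is not strongly connected.

No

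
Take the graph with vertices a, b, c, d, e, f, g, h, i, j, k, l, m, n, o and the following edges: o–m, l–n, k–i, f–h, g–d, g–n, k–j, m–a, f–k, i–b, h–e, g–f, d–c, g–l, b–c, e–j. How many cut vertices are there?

Removing g increases the component count from 2 to 3, so g is a cut vertex.
Removing m increases the component count from 2 to 3, so m is a cut vertex.
By contrast removing o leaves 2 components; it is not a cut vertex. No other vertex is a cut vertex either.

2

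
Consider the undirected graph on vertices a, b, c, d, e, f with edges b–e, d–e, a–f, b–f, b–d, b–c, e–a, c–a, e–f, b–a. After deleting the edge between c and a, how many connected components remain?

c and a are still connected via c-b-a, so the component count stays at 1.

1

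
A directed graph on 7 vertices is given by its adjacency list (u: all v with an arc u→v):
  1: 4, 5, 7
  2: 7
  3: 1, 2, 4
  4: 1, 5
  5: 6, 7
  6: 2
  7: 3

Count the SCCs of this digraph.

1

{1, 2, 3, 4, 5, 6, 7} are all mutually reachable — one SCC of size 7.
That gives 1 strongly connected component.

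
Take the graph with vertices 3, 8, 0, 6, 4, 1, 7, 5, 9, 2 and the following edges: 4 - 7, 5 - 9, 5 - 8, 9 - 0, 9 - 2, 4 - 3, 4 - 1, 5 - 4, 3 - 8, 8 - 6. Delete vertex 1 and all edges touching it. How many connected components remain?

With 1 gone, the remaining components are: {0, 2, 3, 4, 5, 6, 7, 8, 9}.
That is 1 component.

1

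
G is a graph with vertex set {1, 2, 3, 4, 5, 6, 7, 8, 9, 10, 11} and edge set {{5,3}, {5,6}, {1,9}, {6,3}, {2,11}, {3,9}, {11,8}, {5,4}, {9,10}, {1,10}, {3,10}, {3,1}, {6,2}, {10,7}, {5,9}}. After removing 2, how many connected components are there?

With 2 gone, the remaining components are: {8, 11}; {1, 3, 4, 5, 6, 7, 9, 10}.
That is 2 components.

2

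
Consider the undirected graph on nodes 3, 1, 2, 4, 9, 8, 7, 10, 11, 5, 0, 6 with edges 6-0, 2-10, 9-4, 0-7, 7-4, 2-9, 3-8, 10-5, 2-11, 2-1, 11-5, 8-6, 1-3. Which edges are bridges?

The edges on the cycle 2-11-5-10-2 are not bridges since each lies on that cycle.
Every edge lies on some cycle, so there are no bridges.

none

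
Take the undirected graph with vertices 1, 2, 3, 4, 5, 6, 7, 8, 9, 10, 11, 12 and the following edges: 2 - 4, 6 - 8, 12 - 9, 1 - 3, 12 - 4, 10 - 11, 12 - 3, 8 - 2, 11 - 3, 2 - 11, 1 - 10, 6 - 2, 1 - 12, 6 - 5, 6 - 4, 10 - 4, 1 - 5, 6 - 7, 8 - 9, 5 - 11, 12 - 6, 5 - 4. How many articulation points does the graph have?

Removing 6 increases the component count from 1 to 2, so 6 is a cut vertex.
By contrast removing 3 leaves 1 component; it is not a cut vertex. No other vertex is a cut vertex either.

1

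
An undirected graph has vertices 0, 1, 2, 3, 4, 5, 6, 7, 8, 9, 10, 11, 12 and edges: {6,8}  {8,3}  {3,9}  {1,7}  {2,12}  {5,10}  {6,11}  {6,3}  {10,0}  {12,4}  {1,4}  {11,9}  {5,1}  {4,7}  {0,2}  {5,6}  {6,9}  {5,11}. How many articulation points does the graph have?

Removing 5 increases the component count from 1 to 2, so 5 is a cut vertex.
By contrast removing 0 leaves 1 component; it is not a cut vertex. No other vertex is a cut vertex either.

1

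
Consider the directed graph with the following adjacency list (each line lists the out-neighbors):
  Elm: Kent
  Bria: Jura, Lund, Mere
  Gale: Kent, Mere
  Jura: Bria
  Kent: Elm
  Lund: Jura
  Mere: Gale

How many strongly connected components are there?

{Bria, Jura, Lund} are all mutually reachable — one SCC of size 3.
{Gale, Mere} are all mutually reachable — one SCC of size 2.
{Elm, Kent} are all mutually reachable — one SCC of size 2.
That gives 3 strongly connected components.

3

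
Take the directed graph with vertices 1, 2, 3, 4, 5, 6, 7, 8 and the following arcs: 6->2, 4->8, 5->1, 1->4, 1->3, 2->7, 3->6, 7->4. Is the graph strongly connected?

No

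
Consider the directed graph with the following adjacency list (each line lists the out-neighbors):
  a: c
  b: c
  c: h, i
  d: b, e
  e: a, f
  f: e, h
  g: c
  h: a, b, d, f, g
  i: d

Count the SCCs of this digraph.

{a, b, c, d, e, f, g, h, i} are all mutually reachable — one SCC of size 9.
That gives 1 strongly connected component.

1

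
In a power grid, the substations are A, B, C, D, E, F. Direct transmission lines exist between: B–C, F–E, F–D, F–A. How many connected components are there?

2

Starting from B we can reach B, C. That is one component of size 2.
Starting from A we can reach A, D, E, F. That is one component of size 4.
Total: 2 components.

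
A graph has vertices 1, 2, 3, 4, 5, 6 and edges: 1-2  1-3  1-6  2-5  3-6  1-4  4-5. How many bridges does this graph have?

The edges on the cycle 1-3-6-1 are not bridges since each lies on that cycle.
Every edge lies on some cycle, so there are no bridges.

0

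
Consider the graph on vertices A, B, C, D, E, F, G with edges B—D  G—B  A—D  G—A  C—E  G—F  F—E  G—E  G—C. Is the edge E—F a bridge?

No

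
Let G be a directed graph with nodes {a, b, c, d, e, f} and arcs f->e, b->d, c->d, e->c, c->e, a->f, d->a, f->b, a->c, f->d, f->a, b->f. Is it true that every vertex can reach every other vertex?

Yes

From b we can reach every vertex (a, b, c, d, e, f), and every vertex can reach b (a, b, c, d, e, f). So the whole graph is one strongly connected component.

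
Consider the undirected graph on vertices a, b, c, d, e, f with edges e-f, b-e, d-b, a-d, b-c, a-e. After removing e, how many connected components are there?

2

With e gone, the remaining components are: {f}; {a, b, c, d}.
That is 2 components.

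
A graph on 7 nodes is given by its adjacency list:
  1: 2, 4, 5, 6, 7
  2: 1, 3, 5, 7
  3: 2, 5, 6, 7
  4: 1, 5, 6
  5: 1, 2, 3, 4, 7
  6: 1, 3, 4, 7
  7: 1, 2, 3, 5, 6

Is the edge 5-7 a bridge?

No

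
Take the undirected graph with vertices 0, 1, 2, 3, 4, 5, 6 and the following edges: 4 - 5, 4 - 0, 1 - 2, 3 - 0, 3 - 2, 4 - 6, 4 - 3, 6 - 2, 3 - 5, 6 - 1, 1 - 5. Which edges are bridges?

The edges on the cycle 6-1-2-6 are not bridges since each lies on that cycle.
Every edge lies on some cycle, so there are no bridges.

none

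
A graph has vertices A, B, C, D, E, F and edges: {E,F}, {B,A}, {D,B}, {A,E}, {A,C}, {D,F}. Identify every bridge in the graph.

A-C

The edges on the cycle D-B-A-E-F-D are not bridges since each lies on that cycle.
But removing A—C disconnects A from C — this is a bridge.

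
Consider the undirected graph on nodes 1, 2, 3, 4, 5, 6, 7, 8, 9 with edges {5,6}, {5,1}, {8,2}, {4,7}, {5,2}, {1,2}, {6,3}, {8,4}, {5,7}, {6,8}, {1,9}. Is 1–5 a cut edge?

No

After removing 1–5, the path 1-2-5 still connects them, so the edge is not a bridge.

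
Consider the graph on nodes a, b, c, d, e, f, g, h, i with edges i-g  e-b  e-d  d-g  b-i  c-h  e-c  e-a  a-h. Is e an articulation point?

Yes

Deleting e raises the number of components from 2 to 3, so e is a cut vertex.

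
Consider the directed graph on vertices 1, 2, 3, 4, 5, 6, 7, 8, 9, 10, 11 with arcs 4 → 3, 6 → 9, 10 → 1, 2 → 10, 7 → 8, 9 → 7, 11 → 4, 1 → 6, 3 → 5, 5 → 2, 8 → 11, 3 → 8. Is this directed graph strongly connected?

Yes

From 9 we can reach every vertex (1, 2, 3, 4, 5, 6, 7, 8, 9, 10, 11), and every vertex can reach 9 (1, 2, 3, 4, 5, 6, 7, 8, 9, 10, 11). So the whole graph is one strongly connected component.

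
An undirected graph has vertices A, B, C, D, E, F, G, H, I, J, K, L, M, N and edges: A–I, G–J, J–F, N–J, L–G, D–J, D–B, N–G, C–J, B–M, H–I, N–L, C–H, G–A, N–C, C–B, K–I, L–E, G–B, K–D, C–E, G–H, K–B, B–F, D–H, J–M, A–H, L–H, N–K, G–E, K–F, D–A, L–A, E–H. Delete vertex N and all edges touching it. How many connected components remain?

1

With N gone, the remaining components are: {A, B, C, D, E, F, G, H, I, J, K, L, M}.
That is 1 component.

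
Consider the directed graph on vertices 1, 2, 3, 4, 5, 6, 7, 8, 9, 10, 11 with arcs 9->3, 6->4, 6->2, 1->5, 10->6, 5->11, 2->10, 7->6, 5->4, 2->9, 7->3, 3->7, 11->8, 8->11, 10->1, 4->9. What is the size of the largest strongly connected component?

9

{1, 2, 3, 4, 5, 6, 7, 9, 10} are all mutually reachable — one SCC of size 9.
{8, 11} are all mutually reachable — one SCC of size 2.
The largest has 9 vertices.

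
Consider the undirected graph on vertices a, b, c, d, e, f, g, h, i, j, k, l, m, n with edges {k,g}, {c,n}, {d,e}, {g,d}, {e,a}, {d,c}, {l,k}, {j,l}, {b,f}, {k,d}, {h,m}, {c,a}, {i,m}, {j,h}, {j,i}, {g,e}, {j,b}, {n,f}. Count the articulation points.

Removing j increases the component count from 1 to 2, so j is a cut vertex.
By contrast removing h leaves 1 component; it is not a cut vertex. No other vertex is a cut vertex either.

1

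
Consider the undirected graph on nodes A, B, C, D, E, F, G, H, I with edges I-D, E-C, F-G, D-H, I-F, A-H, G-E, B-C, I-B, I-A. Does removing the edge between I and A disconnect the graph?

After removing I-A, the path I-D-H-A still connects them, so the edge is not a bridge.

No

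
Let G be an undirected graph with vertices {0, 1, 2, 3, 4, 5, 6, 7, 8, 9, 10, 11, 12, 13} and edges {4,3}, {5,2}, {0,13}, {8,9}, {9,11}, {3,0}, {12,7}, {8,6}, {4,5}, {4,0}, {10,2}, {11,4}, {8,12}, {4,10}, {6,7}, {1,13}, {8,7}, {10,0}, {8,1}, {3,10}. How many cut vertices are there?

Removing 8 increases the component count from 1 to 2, so 8 is a cut vertex.
By contrast removing 13 leaves 1 component; it is not a cut vertex. No other vertex is a cut vertex either.

1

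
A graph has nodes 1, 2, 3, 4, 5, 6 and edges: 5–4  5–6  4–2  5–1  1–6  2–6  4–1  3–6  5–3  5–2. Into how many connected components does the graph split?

1

Starting from 1 we can reach 1, 2, 3, 4, 5, 6. That is one component of size 6.
Total: 1 component.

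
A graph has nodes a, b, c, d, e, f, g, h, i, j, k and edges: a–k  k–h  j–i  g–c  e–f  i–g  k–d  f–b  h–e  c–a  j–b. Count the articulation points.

1

Removing k increases the component count from 1 to 2, so k is a cut vertex.
By contrast removing a leaves 1 component; it is not a cut vertex. No other vertex is a cut vertex either.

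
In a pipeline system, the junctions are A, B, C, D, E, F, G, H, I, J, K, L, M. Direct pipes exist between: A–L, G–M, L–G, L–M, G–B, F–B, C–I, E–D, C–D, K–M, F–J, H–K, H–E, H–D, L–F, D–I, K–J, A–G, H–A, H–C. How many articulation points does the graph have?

Removing H increases the component count from 1 to 2, so H is a cut vertex.
By contrast removing M leaves 1 component; it is not a cut vertex. No other vertex is a cut vertex either.

1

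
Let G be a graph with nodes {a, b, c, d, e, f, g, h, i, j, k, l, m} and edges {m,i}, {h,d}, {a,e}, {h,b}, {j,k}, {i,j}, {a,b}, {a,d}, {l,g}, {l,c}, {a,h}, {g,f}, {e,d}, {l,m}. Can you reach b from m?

The component containing m is {c, f, g, i, j, k, l, m}, and b is not in it.

No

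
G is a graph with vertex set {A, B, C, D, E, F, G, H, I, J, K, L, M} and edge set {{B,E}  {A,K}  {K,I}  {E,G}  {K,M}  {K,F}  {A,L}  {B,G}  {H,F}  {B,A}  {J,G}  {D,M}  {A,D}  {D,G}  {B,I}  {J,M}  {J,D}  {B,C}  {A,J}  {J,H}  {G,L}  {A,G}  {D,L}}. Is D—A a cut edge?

No

After removing D—A, the path D-J-A still connects them, so the edge is not a bridge.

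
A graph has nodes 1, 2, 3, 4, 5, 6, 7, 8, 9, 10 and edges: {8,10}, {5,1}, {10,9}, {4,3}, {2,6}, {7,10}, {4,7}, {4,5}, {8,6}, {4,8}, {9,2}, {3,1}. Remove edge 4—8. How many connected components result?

4 and 8 are still connected via 4-7-10-8, so the component count stays at 1.

1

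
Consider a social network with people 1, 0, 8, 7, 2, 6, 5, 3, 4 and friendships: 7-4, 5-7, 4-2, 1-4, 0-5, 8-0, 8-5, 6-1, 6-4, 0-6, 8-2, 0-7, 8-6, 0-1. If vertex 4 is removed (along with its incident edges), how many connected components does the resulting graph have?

With 4 gone, the remaining components are: {3}; {0, 1, 2, 5, 6, 7, 8}.
That is 2 components.

2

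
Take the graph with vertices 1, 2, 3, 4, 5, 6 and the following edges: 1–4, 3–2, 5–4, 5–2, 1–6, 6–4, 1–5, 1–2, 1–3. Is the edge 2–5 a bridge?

No

After removing 2–5, the path 2-1-5 still connects them, so the edge is not a bridge.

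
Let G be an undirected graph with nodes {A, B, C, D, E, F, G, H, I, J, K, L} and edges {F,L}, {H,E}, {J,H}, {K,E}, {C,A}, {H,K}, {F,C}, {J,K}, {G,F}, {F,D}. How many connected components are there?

4

I is isolated — a component by itself.
B is isolated — a component by itself.
Starting from E we can reach E, H, J, K. That is one component of size 4.
Starting from A we can reach A, C, D, F, G, L. That is one component of size 6.
Total: 4 components.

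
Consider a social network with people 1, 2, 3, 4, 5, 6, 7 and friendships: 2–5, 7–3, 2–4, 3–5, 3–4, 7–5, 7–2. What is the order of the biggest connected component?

6 is isolated — a component by itself.
1 is isolated — a component by itself.
Starting from 2 we can reach 2, 3, 4, 5, 7. That is one component of size 5.
The largest has 5 vertices.

5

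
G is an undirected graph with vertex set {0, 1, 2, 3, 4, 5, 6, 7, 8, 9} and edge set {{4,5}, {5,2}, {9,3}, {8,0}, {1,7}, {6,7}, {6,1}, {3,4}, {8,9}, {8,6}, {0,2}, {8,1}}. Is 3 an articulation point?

Deleting 3 leaves 1 component (was 1) (its neighbors 4, 9 remain connected to each other), so 3 is not a cut vertex.

No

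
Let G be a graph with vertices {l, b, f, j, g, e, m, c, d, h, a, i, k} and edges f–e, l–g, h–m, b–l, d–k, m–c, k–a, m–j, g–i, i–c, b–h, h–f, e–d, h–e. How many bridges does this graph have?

The edges on the cycle b-h-m-c-i-g-l-b are not bridges since each lies on that cycle.
But removing d–k disconnects d from k; removing d–e disconnects d from e; removing a–k disconnects a from k; removing m–j disconnects m from j — these are bridges.
That makes 4 bridges.

4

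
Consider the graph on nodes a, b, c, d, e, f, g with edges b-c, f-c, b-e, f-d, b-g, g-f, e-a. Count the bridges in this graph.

3

The edges on the cycle b-g-f-c-b are not bridges since each lies on that cycle.
But removing e-a disconnects e from a; removing f-d disconnects f from d; removing b-e disconnects b from e — these are bridges.
That makes 3 bridges.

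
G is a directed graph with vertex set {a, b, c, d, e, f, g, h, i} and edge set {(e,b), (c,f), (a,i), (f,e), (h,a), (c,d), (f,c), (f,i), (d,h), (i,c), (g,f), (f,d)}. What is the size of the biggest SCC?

{a, c, d, f, h, i} are all mutually reachable — one SCC of size 6.
{g} is an SCC by itself.
{e} is an SCC by itself.
{b} is an SCC by itself.
The largest has 6 vertices.

6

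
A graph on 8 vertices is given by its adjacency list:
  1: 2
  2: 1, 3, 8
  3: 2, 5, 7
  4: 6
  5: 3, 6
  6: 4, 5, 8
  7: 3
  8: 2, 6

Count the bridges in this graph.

The edges on the cycle 2-8-6-5-3-2 are not bridges since each lies on that cycle.
But removing 6-4 disconnects 6 from 4; removing 2-1 disconnects 2 from 1; removing 3-7 disconnects 3 from 7 — these are bridges.
That makes 3 bridges.

3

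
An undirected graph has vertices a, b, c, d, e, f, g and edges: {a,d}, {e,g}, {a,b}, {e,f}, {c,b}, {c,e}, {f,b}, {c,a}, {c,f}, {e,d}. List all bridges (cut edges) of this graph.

The edges on the cycle c-e-d-a-c are not bridges since each lies on that cycle.
But removing g—e disconnects g from e — this is a bridge.

e-g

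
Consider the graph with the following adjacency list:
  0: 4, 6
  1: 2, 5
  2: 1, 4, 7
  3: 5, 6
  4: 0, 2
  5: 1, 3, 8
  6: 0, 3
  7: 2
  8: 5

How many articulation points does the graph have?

Removing 2 increases the component count from 1 to 2, so 2 is a cut vertex.
Removing 5 increases the component count from 1 to 2, so 5 is a cut vertex.
By contrast removing 0 leaves 1 component; it is not a cut vertex. No other vertex is a cut vertex either.

2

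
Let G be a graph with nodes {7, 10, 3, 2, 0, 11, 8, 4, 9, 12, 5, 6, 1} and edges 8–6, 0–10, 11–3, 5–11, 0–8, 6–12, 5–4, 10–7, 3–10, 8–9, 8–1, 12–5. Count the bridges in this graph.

4

The edges on the cycle 0-8-6-12-5-11-3-10-0 are not bridges since each lies on that cycle.
But removing 4–5 disconnects 4 from 5; removing 9–8 disconnects 9 from 8; removing 8–1 disconnects 8 from 1; removing 7–10 disconnects 7 from 10 — these are bridges.
That makes 4 bridges.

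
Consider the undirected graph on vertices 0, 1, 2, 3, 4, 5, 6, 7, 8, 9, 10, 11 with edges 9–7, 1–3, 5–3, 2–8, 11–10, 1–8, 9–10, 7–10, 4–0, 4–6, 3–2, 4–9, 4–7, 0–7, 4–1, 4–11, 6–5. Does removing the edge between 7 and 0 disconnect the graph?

After removing 7–0, the path 7-4-0 still connects them, so the edge is not a bridge.

No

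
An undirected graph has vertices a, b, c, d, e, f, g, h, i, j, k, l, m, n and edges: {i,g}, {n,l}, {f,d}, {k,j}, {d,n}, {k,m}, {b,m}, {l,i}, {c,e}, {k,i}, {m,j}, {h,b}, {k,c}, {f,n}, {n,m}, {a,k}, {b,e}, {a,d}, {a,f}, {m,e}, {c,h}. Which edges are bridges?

g-i

The edges on the cycle k-c-h-b-m-k are not bridges since each lies on that cycle.
But removing i—g disconnects i from g — this is a bridge.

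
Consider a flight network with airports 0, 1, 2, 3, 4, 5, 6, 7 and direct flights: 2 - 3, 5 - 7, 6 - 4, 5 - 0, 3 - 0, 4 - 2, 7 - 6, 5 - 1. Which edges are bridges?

The edges on the cycle 5-7-6-4-2-3-0-5 are not bridges since each lies on that cycle.
But removing 5 - 1 disconnects 5 from 1 — this is a bridge.

1-5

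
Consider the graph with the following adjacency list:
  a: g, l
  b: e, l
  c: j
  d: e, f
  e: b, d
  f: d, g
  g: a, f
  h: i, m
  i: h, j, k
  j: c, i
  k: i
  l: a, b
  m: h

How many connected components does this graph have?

Starting from c we can reach c, h, i, j, k, m. That is one component of size 6.
Starting from a we can reach a, b, d, e, f, g, l. That is one component of size 7.
Total: 2 components.

2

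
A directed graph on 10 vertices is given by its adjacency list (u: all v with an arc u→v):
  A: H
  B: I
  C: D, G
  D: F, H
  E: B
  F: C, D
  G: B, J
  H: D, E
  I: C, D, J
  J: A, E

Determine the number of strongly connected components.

1

{A, B, C, D, E, F, G, H, I, J} are all mutually reachable — one SCC of size 10.
That gives 1 strongly connected component.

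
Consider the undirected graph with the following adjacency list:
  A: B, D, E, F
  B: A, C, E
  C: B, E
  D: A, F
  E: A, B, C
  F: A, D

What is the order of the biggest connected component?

6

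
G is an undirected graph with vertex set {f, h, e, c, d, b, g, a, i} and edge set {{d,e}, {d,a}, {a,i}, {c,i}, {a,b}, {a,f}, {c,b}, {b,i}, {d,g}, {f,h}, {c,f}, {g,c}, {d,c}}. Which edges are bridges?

d-e, f-h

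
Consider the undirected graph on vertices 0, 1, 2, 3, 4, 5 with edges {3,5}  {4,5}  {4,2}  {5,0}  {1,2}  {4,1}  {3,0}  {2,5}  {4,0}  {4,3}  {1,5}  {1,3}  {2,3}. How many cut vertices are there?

0

Removing 0, for instance, still leaves 1 component. No single vertex removal increases the component count — the graph has no articulation points.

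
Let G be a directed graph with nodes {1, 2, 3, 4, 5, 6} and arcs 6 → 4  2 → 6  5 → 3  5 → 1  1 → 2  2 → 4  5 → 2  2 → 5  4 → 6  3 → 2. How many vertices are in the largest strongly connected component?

{1, 2, 3, 5} are all mutually reachable — one SCC of size 4.
{4, 6} are all mutually reachable — one SCC of size 2.
The largest has 4 vertices.

4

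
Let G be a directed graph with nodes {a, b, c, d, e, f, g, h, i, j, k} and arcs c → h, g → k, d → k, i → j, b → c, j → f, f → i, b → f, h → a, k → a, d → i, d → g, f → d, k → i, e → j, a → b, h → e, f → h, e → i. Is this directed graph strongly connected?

Yes

From a we can reach every vertex (a, b, c, d, e, f, g, h, i, j, k), and every vertex can reach a (a, b, c, d, e, f, g, h, i, j, k). So the whole graph is one strongly connected component.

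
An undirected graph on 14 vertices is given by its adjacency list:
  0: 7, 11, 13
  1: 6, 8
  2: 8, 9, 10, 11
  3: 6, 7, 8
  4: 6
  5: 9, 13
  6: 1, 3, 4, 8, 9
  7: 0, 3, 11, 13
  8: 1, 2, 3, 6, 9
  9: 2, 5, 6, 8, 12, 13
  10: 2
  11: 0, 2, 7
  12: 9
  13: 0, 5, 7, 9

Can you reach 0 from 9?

Yes

From 9 we can reach 0, 1, 2, 3, 4, 5, 6, 7, 8, 9, 10, 11, 12, 13, which includes 0.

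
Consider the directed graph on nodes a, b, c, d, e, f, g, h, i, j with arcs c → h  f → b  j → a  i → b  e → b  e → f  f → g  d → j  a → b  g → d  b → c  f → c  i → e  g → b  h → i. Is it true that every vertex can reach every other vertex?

From g we can reach every vertex (a, b, c, d, e, f, g, h, i, j), and every vertex can reach g (a, b, c, d, e, f, g, h, i, j). So the whole graph is one strongly connected component.

Yes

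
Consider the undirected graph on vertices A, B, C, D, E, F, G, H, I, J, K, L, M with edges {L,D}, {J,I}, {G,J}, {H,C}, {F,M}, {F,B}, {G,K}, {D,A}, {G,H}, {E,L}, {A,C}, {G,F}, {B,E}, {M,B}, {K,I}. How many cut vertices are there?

1

Removing G increases the component count from 1 to 2, so G is a cut vertex.
By contrast removing B leaves 1 component; it is not a cut vertex. No other vertex is a cut vertex either.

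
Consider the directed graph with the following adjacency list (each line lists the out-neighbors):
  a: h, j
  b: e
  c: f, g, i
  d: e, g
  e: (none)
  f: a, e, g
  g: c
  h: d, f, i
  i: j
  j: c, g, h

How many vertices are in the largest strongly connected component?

8

{a, c, d, f, g, h, i, j} are all mutually reachable — one SCC of size 8.
{b} is an SCC by itself.
{e} is an SCC by itself.
The largest has 8 vertices.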